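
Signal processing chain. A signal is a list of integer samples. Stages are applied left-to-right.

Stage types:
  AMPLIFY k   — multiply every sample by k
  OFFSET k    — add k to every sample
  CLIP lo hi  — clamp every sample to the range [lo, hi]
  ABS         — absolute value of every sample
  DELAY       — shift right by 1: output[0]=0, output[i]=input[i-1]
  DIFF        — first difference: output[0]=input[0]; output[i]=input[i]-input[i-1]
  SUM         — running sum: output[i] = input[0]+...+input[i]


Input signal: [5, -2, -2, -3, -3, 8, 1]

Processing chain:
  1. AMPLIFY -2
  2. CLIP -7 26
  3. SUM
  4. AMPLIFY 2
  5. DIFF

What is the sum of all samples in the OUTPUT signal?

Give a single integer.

Input: [5, -2, -2, -3, -3, 8, 1]
Stage 1 (AMPLIFY -2): 5*-2=-10, -2*-2=4, -2*-2=4, -3*-2=6, -3*-2=6, 8*-2=-16, 1*-2=-2 -> [-10, 4, 4, 6, 6, -16, -2]
Stage 2 (CLIP -7 26): clip(-10,-7,26)=-7, clip(4,-7,26)=4, clip(4,-7,26)=4, clip(6,-7,26)=6, clip(6,-7,26)=6, clip(-16,-7,26)=-7, clip(-2,-7,26)=-2 -> [-7, 4, 4, 6, 6, -7, -2]
Stage 3 (SUM): sum[0..0]=-7, sum[0..1]=-3, sum[0..2]=1, sum[0..3]=7, sum[0..4]=13, sum[0..5]=6, sum[0..6]=4 -> [-7, -3, 1, 7, 13, 6, 4]
Stage 4 (AMPLIFY 2): -7*2=-14, -3*2=-6, 1*2=2, 7*2=14, 13*2=26, 6*2=12, 4*2=8 -> [-14, -6, 2, 14, 26, 12, 8]
Stage 5 (DIFF): s[0]=-14, -6--14=8, 2--6=8, 14-2=12, 26-14=12, 12-26=-14, 8-12=-4 -> [-14, 8, 8, 12, 12, -14, -4]
Output sum: 8

Answer: 8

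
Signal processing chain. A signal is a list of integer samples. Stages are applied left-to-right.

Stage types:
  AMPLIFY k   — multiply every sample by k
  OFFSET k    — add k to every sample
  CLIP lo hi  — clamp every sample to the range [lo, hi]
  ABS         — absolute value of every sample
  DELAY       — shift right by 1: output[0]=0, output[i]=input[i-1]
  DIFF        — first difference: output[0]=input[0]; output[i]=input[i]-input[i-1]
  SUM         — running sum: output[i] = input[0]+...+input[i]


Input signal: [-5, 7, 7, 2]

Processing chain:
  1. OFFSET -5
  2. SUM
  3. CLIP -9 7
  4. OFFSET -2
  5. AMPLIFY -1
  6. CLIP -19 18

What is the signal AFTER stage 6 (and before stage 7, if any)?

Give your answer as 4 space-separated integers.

Answer: 11 10 8 11

Derivation:
Input: [-5, 7, 7, 2]
Stage 1 (OFFSET -5): -5+-5=-10, 7+-5=2, 7+-5=2, 2+-5=-3 -> [-10, 2, 2, -3]
Stage 2 (SUM): sum[0..0]=-10, sum[0..1]=-8, sum[0..2]=-6, sum[0..3]=-9 -> [-10, -8, -6, -9]
Stage 3 (CLIP -9 7): clip(-10,-9,7)=-9, clip(-8,-9,7)=-8, clip(-6,-9,7)=-6, clip(-9,-9,7)=-9 -> [-9, -8, -6, -9]
Stage 4 (OFFSET -2): -9+-2=-11, -8+-2=-10, -6+-2=-8, -9+-2=-11 -> [-11, -10, -8, -11]
Stage 5 (AMPLIFY -1): -11*-1=11, -10*-1=10, -8*-1=8, -11*-1=11 -> [11, 10, 8, 11]
Stage 6 (CLIP -19 18): clip(11,-19,18)=11, clip(10,-19,18)=10, clip(8,-19,18)=8, clip(11,-19,18)=11 -> [11, 10, 8, 11]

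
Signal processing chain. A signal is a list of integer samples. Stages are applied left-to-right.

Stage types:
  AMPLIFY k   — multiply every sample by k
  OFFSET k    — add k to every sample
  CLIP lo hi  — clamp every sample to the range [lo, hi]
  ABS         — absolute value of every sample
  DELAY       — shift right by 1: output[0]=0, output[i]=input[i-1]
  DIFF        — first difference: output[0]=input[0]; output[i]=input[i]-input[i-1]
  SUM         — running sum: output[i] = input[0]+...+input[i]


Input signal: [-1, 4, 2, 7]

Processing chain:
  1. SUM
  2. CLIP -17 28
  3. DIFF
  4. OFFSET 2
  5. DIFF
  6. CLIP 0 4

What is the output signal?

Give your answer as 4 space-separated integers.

Answer: 1 4 0 4

Derivation:
Input: [-1, 4, 2, 7]
Stage 1 (SUM): sum[0..0]=-1, sum[0..1]=3, sum[0..2]=5, sum[0..3]=12 -> [-1, 3, 5, 12]
Stage 2 (CLIP -17 28): clip(-1,-17,28)=-1, clip(3,-17,28)=3, clip(5,-17,28)=5, clip(12,-17,28)=12 -> [-1, 3, 5, 12]
Stage 3 (DIFF): s[0]=-1, 3--1=4, 5-3=2, 12-5=7 -> [-1, 4, 2, 7]
Stage 4 (OFFSET 2): -1+2=1, 4+2=6, 2+2=4, 7+2=9 -> [1, 6, 4, 9]
Stage 5 (DIFF): s[0]=1, 6-1=5, 4-6=-2, 9-4=5 -> [1, 5, -2, 5]
Stage 6 (CLIP 0 4): clip(1,0,4)=1, clip(5,0,4)=4, clip(-2,0,4)=0, clip(5,0,4)=4 -> [1, 4, 0, 4]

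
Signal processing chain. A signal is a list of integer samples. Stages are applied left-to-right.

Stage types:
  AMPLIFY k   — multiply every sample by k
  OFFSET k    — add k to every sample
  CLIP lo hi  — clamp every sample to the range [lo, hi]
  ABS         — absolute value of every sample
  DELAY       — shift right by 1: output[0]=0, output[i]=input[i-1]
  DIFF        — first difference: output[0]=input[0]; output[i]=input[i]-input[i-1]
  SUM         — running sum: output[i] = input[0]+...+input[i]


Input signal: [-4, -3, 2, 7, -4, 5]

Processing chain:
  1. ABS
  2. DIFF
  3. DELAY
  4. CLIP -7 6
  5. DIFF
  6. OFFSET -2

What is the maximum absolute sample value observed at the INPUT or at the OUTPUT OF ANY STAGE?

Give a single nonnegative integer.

Answer: 10

Derivation:
Input: [-4, -3, 2, 7, -4, 5] (max |s|=7)
Stage 1 (ABS): |-4|=4, |-3|=3, |2|=2, |7|=7, |-4|=4, |5|=5 -> [4, 3, 2, 7, 4, 5] (max |s|=7)
Stage 2 (DIFF): s[0]=4, 3-4=-1, 2-3=-1, 7-2=5, 4-7=-3, 5-4=1 -> [4, -1, -1, 5, -3, 1] (max |s|=5)
Stage 3 (DELAY): [0, 4, -1, -1, 5, -3] = [0, 4, -1, -1, 5, -3] -> [0, 4, -1, -1, 5, -3] (max |s|=5)
Stage 4 (CLIP -7 6): clip(0,-7,6)=0, clip(4,-7,6)=4, clip(-1,-7,6)=-1, clip(-1,-7,6)=-1, clip(5,-7,6)=5, clip(-3,-7,6)=-3 -> [0, 4, -1, -1, 5, -3] (max |s|=5)
Stage 5 (DIFF): s[0]=0, 4-0=4, -1-4=-5, -1--1=0, 5--1=6, -3-5=-8 -> [0, 4, -5, 0, 6, -8] (max |s|=8)
Stage 6 (OFFSET -2): 0+-2=-2, 4+-2=2, -5+-2=-7, 0+-2=-2, 6+-2=4, -8+-2=-10 -> [-2, 2, -7, -2, 4, -10] (max |s|=10)
Overall max amplitude: 10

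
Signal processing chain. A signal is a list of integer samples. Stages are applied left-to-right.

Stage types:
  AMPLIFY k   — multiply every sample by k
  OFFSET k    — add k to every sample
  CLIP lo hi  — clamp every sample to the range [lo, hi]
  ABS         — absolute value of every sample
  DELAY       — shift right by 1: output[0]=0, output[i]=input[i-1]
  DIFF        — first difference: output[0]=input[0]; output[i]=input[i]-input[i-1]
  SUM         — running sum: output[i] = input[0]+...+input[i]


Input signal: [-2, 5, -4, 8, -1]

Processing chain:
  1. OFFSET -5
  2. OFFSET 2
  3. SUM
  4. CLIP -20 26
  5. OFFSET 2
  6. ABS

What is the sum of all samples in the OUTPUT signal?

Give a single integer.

Input: [-2, 5, -4, 8, -1]
Stage 1 (OFFSET -5): -2+-5=-7, 5+-5=0, -4+-5=-9, 8+-5=3, -1+-5=-6 -> [-7, 0, -9, 3, -6]
Stage 2 (OFFSET 2): -7+2=-5, 0+2=2, -9+2=-7, 3+2=5, -6+2=-4 -> [-5, 2, -7, 5, -4]
Stage 3 (SUM): sum[0..0]=-5, sum[0..1]=-3, sum[0..2]=-10, sum[0..3]=-5, sum[0..4]=-9 -> [-5, -3, -10, -5, -9]
Stage 4 (CLIP -20 26): clip(-5,-20,26)=-5, clip(-3,-20,26)=-3, clip(-10,-20,26)=-10, clip(-5,-20,26)=-5, clip(-9,-20,26)=-9 -> [-5, -3, -10, -5, -9]
Stage 5 (OFFSET 2): -5+2=-3, -3+2=-1, -10+2=-8, -5+2=-3, -9+2=-7 -> [-3, -1, -8, -3, -7]
Stage 6 (ABS): |-3|=3, |-1|=1, |-8|=8, |-3|=3, |-7|=7 -> [3, 1, 8, 3, 7]
Output sum: 22

Answer: 22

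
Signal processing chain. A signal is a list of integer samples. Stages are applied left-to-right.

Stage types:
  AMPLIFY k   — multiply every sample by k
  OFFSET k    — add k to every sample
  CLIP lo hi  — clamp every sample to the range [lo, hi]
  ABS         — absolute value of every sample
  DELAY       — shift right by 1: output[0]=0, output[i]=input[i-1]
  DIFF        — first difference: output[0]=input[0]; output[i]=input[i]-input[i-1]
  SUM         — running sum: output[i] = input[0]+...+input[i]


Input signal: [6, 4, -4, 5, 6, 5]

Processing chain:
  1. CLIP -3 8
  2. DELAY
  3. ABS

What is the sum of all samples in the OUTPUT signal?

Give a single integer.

Answer: 24

Derivation:
Input: [6, 4, -4, 5, 6, 5]
Stage 1 (CLIP -3 8): clip(6,-3,8)=6, clip(4,-3,8)=4, clip(-4,-3,8)=-3, clip(5,-3,8)=5, clip(6,-3,8)=6, clip(5,-3,8)=5 -> [6, 4, -3, 5, 6, 5]
Stage 2 (DELAY): [0, 6, 4, -3, 5, 6] = [0, 6, 4, -3, 5, 6] -> [0, 6, 4, -3, 5, 6]
Stage 3 (ABS): |0|=0, |6|=6, |4|=4, |-3|=3, |5|=5, |6|=6 -> [0, 6, 4, 3, 5, 6]
Output sum: 24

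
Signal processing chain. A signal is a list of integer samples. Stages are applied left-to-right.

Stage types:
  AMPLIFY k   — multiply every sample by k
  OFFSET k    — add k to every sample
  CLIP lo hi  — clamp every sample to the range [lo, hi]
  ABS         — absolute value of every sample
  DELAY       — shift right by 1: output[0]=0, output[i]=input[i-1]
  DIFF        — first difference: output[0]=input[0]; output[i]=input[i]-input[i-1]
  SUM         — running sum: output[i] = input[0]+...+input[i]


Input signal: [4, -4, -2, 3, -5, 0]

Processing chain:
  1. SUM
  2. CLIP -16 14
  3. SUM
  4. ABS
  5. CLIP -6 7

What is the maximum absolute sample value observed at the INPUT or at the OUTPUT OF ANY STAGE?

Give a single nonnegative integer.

Input: [4, -4, -2, 3, -5, 0] (max |s|=5)
Stage 1 (SUM): sum[0..0]=4, sum[0..1]=0, sum[0..2]=-2, sum[0..3]=1, sum[0..4]=-4, sum[0..5]=-4 -> [4, 0, -2, 1, -4, -4] (max |s|=4)
Stage 2 (CLIP -16 14): clip(4,-16,14)=4, clip(0,-16,14)=0, clip(-2,-16,14)=-2, clip(1,-16,14)=1, clip(-4,-16,14)=-4, clip(-4,-16,14)=-4 -> [4, 0, -2, 1, -4, -4] (max |s|=4)
Stage 3 (SUM): sum[0..0]=4, sum[0..1]=4, sum[0..2]=2, sum[0..3]=3, sum[0..4]=-1, sum[0..5]=-5 -> [4, 4, 2, 3, -1, -5] (max |s|=5)
Stage 4 (ABS): |4|=4, |4|=4, |2|=2, |3|=3, |-1|=1, |-5|=5 -> [4, 4, 2, 3, 1, 5] (max |s|=5)
Stage 5 (CLIP -6 7): clip(4,-6,7)=4, clip(4,-6,7)=4, clip(2,-6,7)=2, clip(3,-6,7)=3, clip(1,-6,7)=1, clip(5,-6,7)=5 -> [4, 4, 2, 3, 1, 5] (max |s|=5)
Overall max amplitude: 5

Answer: 5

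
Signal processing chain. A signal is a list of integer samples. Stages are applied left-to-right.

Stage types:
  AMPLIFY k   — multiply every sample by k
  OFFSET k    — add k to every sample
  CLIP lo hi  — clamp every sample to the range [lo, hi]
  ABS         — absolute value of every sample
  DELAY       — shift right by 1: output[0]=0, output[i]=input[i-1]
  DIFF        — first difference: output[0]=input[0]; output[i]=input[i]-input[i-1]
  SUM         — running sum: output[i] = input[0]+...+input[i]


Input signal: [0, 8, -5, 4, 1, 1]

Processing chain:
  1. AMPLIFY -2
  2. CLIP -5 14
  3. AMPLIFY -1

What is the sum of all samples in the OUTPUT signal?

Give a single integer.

Input: [0, 8, -5, 4, 1, 1]
Stage 1 (AMPLIFY -2): 0*-2=0, 8*-2=-16, -5*-2=10, 4*-2=-8, 1*-2=-2, 1*-2=-2 -> [0, -16, 10, -8, -2, -2]
Stage 2 (CLIP -5 14): clip(0,-5,14)=0, clip(-16,-5,14)=-5, clip(10,-5,14)=10, clip(-8,-5,14)=-5, clip(-2,-5,14)=-2, clip(-2,-5,14)=-2 -> [0, -5, 10, -5, -2, -2]
Stage 3 (AMPLIFY -1): 0*-1=0, -5*-1=5, 10*-1=-10, -5*-1=5, -2*-1=2, -2*-1=2 -> [0, 5, -10, 5, 2, 2]
Output sum: 4

Answer: 4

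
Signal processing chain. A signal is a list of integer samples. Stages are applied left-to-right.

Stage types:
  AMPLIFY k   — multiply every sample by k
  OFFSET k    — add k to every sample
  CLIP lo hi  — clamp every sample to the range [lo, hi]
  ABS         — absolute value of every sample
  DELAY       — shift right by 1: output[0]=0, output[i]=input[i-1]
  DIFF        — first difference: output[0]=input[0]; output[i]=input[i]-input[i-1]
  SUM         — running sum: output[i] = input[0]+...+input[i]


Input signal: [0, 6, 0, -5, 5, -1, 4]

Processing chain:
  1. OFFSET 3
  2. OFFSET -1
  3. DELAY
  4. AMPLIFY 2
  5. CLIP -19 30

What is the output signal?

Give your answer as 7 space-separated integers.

Input: [0, 6, 0, -5, 5, -1, 4]
Stage 1 (OFFSET 3): 0+3=3, 6+3=9, 0+3=3, -5+3=-2, 5+3=8, -1+3=2, 4+3=7 -> [3, 9, 3, -2, 8, 2, 7]
Stage 2 (OFFSET -1): 3+-1=2, 9+-1=8, 3+-1=2, -2+-1=-3, 8+-1=7, 2+-1=1, 7+-1=6 -> [2, 8, 2, -3, 7, 1, 6]
Stage 3 (DELAY): [0, 2, 8, 2, -3, 7, 1] = [0, 2, 8, 2, -3, 7, 1] -> [0, 2, 8, 2, -3, 7, 1]
Stage 4 (AMPLIFY 2): 0*2=0, 2*2=4, 8*2=16, 2*2=4, -3*2=-6, 7*2=14, 1*2=2 -> [0, 4, 16, 4, -6, 14, 2]
Stage 5 (CLIP -19 30): clip(0,-19,30)=0, clip(4,-19,30)=4, clip(16,-19,30)=16, clip(4,-19,30)=4, clip(-6,-19,30)=-6, clip(14,-19,30)=14, clip(2,-19,30)=2 -> [0, 4, 16, 4, -6, 14, 2]

Answer: 0 4 16 4 -6 14 2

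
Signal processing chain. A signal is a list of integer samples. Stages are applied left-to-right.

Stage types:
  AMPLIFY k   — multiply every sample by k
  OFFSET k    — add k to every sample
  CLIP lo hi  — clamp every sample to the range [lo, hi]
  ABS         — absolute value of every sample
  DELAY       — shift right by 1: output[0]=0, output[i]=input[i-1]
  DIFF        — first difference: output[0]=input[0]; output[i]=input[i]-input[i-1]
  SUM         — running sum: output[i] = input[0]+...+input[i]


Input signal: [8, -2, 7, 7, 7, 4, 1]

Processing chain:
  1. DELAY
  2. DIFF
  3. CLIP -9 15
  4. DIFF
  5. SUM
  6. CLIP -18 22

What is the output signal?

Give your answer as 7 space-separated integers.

Answer: 0 8 -9 9 0 0 -3

Derivation:
Input: [8, -2, 7, 7, 7, 4, 1]
Stage 1 (DELAY): [0, 8, -2, 7, 7, 7, 4] = [0, 8, -2, 7, 7, 7, 4] -> [0, 8, -2, 7, 7, 7, 4]
Stage 2 (DIFF): s[0]=0, 8-0=8, -2-8=-10, 7--2=9, 7-7=0, 7-7=0, 4-7=-3 -> [0, 8, -10, 9, 0, 0, -3]
Stage 3 (CLIP -9 15): clip(0,-9,15)=0, clip(8,-9,15)=8, clip(-10,-9,15)=-9, clip(9,-9,15)=9, clip(0,-9,15)=0, clip(0,-9,15)=0, clip(-3,-9,15)=-3 -> [0, 8, -9, 9, 0, 0, -3]
Stage 4 (DIFF): s[0]=0, 8-0=8, -9-8=-17, 9--9=18, 0-9=-9, 0-0=0, -3-0=-3 -> [0, 8, -17, 18, -9, 0, -3]
Stage 5 (SUM): sum[0..0]=0, sum[0..1]=8, sum[0..2]=-9, sum[0..3]=9, sum[0..4]=0, sum[0..5]=0, sum[0..6]=-3 -> [0, 8, -9, 9, 0, 0, -3]
Stage 6 (CLIP -18 22): clip(0,-18,22)=0, clip(8,-18,22)=8, clip(-9,-18,22)=-9, clip(9,-18,22)=9, clip(0,-18,22)=0, clip(0,-18,22)=0, clip(-3,-18,22)=-3 -> [0, 8, -9, 9, 0, 0, -3]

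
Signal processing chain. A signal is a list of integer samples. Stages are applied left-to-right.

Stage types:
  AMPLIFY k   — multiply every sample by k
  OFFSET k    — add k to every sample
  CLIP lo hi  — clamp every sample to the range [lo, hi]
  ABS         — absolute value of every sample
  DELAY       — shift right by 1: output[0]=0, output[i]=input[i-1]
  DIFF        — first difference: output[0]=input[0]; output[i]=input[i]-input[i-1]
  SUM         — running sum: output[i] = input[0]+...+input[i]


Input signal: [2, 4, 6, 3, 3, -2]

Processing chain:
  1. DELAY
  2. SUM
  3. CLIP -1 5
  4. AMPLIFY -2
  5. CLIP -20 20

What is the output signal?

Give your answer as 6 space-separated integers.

Answer: 0 -4 -10 -10 -10 -10

Derivation:
Input: [2, 4, 6, 3, 3, -2]
Stage 1 (DELAY): [0, 2, 4, 6, 3, 3] = [0, 2, 4, 6, 3, 3] -> [0, 2, 4, 6, 3, 3]
Stage 2 (SUM): sum[0..0]=0, sum[0..1]=2, sum[0..2]=6, sum[0..3]=12, sum[0..4]=15, sum[0..5]=18 -> [0, 2, 6, 12, 15, 18]
Stage 3 (CLIP -1 5): clip(0,-1,5)=0, clip(2,-1,5)=2, clip(6,-1,5)=5, clip(12,-1,5)=5, clip(15,-1,5)=5, clip(18,-1,5)=5 -> [0, 2, 5, 5, 5, 5]
Stage 4 (AMPLIFY -2): 0*-2=0, 2*-2=-4, 5*-2=-10, 5*-2=-10, 5*-2=-10, 5*-2=-10 -> [0, -4, -10, -10, -10, -10]
Stage 5 (CLIP -20 20): clip(0,-20,20)=0, clip(-4,-20,20)=-4, clip(-10,-20,20)=-10, clip(-10,-20,20)=-10, clip(-10,-20,20)=-10, clip(-10,-20,20)=-10 -> [0, -4, -10, -10, -10, -10]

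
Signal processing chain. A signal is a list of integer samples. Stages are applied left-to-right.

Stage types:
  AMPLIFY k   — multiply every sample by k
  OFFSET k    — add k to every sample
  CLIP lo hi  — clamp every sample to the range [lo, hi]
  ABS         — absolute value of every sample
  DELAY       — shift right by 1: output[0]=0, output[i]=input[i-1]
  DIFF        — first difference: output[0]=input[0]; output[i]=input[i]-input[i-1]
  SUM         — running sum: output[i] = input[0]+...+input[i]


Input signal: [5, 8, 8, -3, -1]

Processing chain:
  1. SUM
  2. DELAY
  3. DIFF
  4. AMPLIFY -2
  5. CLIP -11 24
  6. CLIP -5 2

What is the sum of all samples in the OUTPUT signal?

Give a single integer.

Answer: -13

Derivation:
Input: [5, 8, 8, -3, -1]
Stage 1 (SUM): sum[0..0]=5, sum[0..1]=13, sum[0..2]=21, sum[0..3]=18, sum[0..4]=17 -> [5, 13, 21, 18, 17]
Stage 2 (DELAY): [0, 5, 13, 21, 18] = [0, 5, 13, 21, 18] -> [0, 5, 13, 21, 18]
Stage 3 (DIFF): s[0]=0, 5-0=5, 13-5=8, 21-13=8, 18-21=-3 -> [0, 5, 8, 8, -3]
Stage 4 (AMPLIFY -2): 0*-2=0, 5*-2=-10, 8*-2=-16, 8*-2=-16, -3*-2=6 -> [0, -10, -16, -16, 6]
Stage 5 (CLIP -11 24): clip(0,-11,24)=0, clip(-10,-11,24)=-10, clip(-16,-11,24)=-11, clip(-16,-11,24)=-11, clip(6,-11,24)=6 -> [0, -10, -11, -11, 6]
Stage 6 (CLIP -5 2): clip(0,-5,2)=0, clip(-10,-5,2)=-5, clip(-11,-5,2)=-5, clip(-11,-5,2)=-5, clip(6,-5,2)=2 -> [0, -5, -5, -5, 2]
Output sum: -13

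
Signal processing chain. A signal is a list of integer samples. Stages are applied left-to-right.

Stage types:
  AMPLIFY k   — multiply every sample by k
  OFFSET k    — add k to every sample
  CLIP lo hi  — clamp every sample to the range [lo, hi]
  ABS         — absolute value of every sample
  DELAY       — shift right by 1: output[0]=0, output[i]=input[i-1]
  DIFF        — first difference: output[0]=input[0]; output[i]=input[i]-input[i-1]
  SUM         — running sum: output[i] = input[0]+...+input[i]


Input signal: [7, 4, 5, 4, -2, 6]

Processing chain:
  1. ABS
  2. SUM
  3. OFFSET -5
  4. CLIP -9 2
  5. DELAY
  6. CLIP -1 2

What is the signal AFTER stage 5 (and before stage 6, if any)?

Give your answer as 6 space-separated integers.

Input: [7, 4, 5, 4, -2, 6]
Stage 1 (ABS): |7|=7, |4|=4, |5|=5, |4|=4, |-2|=2, |6|=6 -> [7, 4, 5, 4, 2, 6]
Stage 2 (SUM): sum[0..0]=7, sum[0..1]=11, sum[0..2]=16, sum[0..3]=20, sum[0..4]=22, sum[0..5]=28 -> [7, 11, 16, 20, 22, 28]
Stage 3 (OFFSET -5): 7+-5=2, 11+-5=6, 16+-5=11, 20+-5=15, 22+-5=17, 28+-5=23 -> [2, 6, 11, 15, 17, 23]
Stage 4 (CLIP -9 2): clip(2,-9,2)=2, clip(6,-9,2)=2, clip(11,-9,2)=2, clip(15,-9,2)=2, clip(17,-9,2)=2, clip(23,-9,2)=2 -> [2, 2, 2, 2, 2, 2]
Stage 5 (DELAY): [0, 2, 2, 2, 2, 2] = [0, 2, 2, 2, 2, 2] -> [0, 2, 2, 2, 2, 2]

Answer: 0 2 2 2 2 2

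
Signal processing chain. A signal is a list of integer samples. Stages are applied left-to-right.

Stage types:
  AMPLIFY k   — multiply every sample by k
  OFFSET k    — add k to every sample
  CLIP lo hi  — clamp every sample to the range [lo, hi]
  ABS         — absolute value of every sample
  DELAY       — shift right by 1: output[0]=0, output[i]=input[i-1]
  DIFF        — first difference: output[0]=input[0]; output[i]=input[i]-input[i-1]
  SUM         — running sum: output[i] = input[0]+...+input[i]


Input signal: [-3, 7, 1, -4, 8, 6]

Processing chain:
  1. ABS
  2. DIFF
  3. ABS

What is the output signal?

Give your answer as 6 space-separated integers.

Input: [-3, 7, 1, -4, 8, 6]
Stage 1 (ABS): |-3|=3, |7|=7, |1|=1, |-4|=4, |8|=8, |6|=6 -> [3, 7, 1, 4, 8, 6]
Stage 2 (DIFF): s[0]=3, 7-3=4, 1-7=-6, 4-1=3, 8-4=4, 6-8=-2 -> [3, 4, -6, 3, 4, -2]
Stage 3 (ABS): |3|=3, |4|=4, |-6|=6, |3|=3, |4|=4, |-2|=2 -> [3, 4, 6, 3, 4, 2]

Answer: 3 4 6 3 4 2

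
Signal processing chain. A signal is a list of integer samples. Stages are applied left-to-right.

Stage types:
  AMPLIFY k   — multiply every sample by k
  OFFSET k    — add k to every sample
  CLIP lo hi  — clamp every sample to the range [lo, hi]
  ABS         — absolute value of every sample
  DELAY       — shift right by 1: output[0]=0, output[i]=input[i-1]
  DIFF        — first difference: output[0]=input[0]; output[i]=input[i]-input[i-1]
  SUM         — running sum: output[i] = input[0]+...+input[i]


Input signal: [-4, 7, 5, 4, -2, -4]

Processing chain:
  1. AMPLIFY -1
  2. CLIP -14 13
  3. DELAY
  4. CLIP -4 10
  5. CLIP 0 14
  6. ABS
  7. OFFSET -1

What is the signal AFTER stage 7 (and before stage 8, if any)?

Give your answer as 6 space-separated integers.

Input: [-4, 7, 5, 4, -2, -4]
Stage 1 (AMPLIFY -1): -4*-1=4, 7*-1=-7, 5*-1=-5, 4*-1=-4, -2*-1=2, -4*-1=4 -> [4, -7, -5, -4, 2, 4]
Stage 2 (CLIP -14 13): clip(4,-14,13)=4, clip(-7,-14,13)=-7, clip(-5,-14,13)=-5, clip(-4,-14,13)=-4, clip(2,-14,13)=2, clip(4,-14,13)=4 -> [4, -7, -5, -4, 2, 4]
Stage 3 (DELAY): [0, 4, -7, -5, -4, 2] = [0, 4, -7, -5, -4, 2] -> [0, 4, -7, -5, -4, 2]
Stage 4 (CLIP -4 10): clip(0,-4,10)=0, clip(4,-4,10)=4, clip(-7,-4,10)=-4, clip(-5,-4,10)=-4, clip(-4,-4,10)=-4, clip(2,-4,10)=2 -> [0, 4, -4, -4, -4, 2]
Stage 5 (CLIP 0 14): clip(0,0,14)=0, clip(4,0,14)=4, clip(-4,0,14)=0, clip(-4,0,14)=0, clip(-4,0,14)=0, clip(2,0,14)=2 -> [0, 4, 0, 0, 0, 2]
Stage 6 (ABS): |0|=0, |4|=4, |0|=0, |0|=0, |0|=0, |2|=2 -> [0, 4, 0, 0, 0, 2]
Stage 7 (OFFSET -1): 0+-1=-1, 4+-1=3, 0+-1=-1, 0+-1=-1, 0+-1=-1, 2+-1=1 -> [-1, 3, -1, -1, -1, 1]

Answer: -1 3 -1 -1 -1 1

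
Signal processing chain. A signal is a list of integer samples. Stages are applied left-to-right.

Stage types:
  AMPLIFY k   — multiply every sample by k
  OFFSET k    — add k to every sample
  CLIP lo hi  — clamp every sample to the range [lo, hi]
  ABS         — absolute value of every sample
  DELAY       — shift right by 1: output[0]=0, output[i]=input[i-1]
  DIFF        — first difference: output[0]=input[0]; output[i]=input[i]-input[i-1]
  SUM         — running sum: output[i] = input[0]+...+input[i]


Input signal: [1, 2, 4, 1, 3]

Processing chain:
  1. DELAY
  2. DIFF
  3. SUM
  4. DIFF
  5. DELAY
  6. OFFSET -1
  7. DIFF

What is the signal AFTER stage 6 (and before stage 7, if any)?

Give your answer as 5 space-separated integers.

Input: [1, 2, 4, 1, 3]
Stage 1 (DELAY): [0, 1, 2, 4, 1] = [0, 1, 2, 4, 1] -> [0, 1, 2, 4, 1]
Stage 2 (DIFF): s[0]=0, 1-0=1, 2-1=1, 4-2=2, 1-4=-3 -> [0, 1, 1, 2, -3]
Stage 3 (SUM): sum[0..0]=0, sum[0..1]=1, sum[0..2]=2, sum[0..3]=4, sum[0..4]=1 -> [0, 1, 2, 4, 1]
Stage 4 (DIFF): s[0]=0, 1-0=1, 2-1=1, 4-2=2, 1-4=-3 -> [0, 1, 1, 2, -3]
Stage 5 (DELAY): [0, 0, 1, 1, 2] = [0, 0, 1, 1, 2] -> [0, 0, 1, 1, 2]
Stage 6 (OFFSET -1): 0+-1=-1, 0+-1=-1, 1+-1=0, 1+-1=0, 2+-1=1 -> [-1, -1, 0, 0, 1]

Answer: -1 -1 0 0 1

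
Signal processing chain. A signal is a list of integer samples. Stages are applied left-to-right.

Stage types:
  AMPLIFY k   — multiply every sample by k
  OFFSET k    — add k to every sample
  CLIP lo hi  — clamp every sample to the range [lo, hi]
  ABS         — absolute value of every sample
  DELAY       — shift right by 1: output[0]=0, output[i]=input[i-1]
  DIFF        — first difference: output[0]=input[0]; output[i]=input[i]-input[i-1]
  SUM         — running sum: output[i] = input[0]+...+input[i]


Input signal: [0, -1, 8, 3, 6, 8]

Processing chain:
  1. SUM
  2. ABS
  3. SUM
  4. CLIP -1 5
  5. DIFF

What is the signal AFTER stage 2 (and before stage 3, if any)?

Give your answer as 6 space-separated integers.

Answer: 0 1 7 10 16 24

Derivation:
Input: [0, -1, 8, 3, 6, 8]
Stage 1 (SUM): sum[0..0]=0, sum[0..1]=-1, sum[0..2]=7, sum[0..3]=10, sum[0..4]=16, sum[0..5]=24 -> [0, -1, 7, 10, 16, 24]
Stage 2 (ABS): |0|=0, |-1|=1, |7|=7, |10|=10, |16|=16, |24|=24 -> [0, 1, 7, 10, 16, 24]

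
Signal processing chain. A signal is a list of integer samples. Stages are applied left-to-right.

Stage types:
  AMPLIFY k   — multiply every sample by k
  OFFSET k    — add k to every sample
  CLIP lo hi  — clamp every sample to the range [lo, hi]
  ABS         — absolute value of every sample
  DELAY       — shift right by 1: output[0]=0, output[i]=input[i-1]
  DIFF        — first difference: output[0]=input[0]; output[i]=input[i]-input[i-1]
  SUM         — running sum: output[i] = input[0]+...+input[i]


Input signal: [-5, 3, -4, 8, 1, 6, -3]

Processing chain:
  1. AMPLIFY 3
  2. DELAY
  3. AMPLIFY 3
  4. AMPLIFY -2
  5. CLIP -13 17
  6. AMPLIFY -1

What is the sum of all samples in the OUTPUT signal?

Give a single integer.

Answer: 18

Derivation:
Input: [-5, 3, -4, 8, 1, 6, -3]
Stage 1 (AMPLIFY 3): -5*3=-15, 3*3=9, -4*3=-12, 8*3=24, 1*3=3, 6*3=18, -3*3=-9 -> [-15, 9, -12, 24, 3, 18, -9]
Stage 2 (DELAY): [0, -15, 9, -12, 24, 3, 18] = [0, -15, 9, -12, 24, 3, 18] -> [0, -15, 9, -12, 24, 3, 18]
Stage 3 (AMPLIFY 3): 0*3=0, -15*3=-45, 9*3=27, -12*3=-36, 24*3=72, 3*3=9, 18*3=54 -> [0, -45, 27, -36, 72, 9, 54]
Stage 4 (AMPLIFY -2): 0*-2=0, -45*-2=90, 27*-2=-54, -36*-2=72, 72*-2=-144, 9*-2=-18, 54*-2=-108 -> [0, 90, -54, 72, -144, -18, -108]
Stage 5 (CLIP -13 17): clip(0,-13,17)=0, clip(90,-13,17)=17, clip(-54,-13,17)=-13, clip(72,-13,17)=17, clip(-144,-13,17)=-13, clip(-18,-13,17)=-13, clip(-108,-13,17)=-13 -> [0, 17, -13, 17, -13, -13, -13]
Stage 6 (AMPLIFY -1): 0*-1=0, 17*-1=-17, -13*-1=13, 17*-1=-17, -13*-1=13, -13*-1=13, -13*-1=13 -> [0, -17, 13, -17, 13, 13, 13]
Output sum: 18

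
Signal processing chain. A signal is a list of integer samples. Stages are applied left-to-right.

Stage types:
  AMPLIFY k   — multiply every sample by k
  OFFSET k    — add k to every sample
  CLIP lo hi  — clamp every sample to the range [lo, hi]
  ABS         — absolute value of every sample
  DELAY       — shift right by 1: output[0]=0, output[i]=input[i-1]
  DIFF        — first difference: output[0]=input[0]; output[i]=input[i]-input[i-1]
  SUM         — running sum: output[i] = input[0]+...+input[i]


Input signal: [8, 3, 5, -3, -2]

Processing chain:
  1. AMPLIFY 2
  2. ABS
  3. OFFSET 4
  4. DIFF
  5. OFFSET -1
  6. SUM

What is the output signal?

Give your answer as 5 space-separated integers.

Answer: 19 8 11 6 3

Derivation:
Input: [8, 3, 5, -3, -2]
Stage 1 (AMPLIFY 2): 8*2=16, 3*2=6, 5*2=10, -3*2=-6, -2*2=-4 -> [16, 6, 10, -6, -4]
Stage 2 (ABS): |16|=16, |6|=6, |10|=10, |-6|=6, |-4|=4 -> [16, 6, 10, 6, 4]
Stage 3 (OFFSET 4): 16+4=20, 6+4=10, 10+4=14, 6+4=10, 4+4=8 -> [20, 10, 14, 10, 8]
Stage 4 (DIFF): s[0]=20, 10-20=-10, 14-10=4, 10-14=-4, 8-10=-2 -> [20, -10, 4, -4, -2]
Stage 5 (OFFSET -1): 20+-1=19, -10+-1=-11, 4+-1=3, -4+-1=-5, -2+-1=-3 -> [19, -11, 3, -5, -3]
Stage 6 (SUM): sum[0..0]=19, sum[0..1]=8, sum[0..2]=11, sum[0..3]=6, sum[0..4]=3 -> [19, 8, 11, 6, 3]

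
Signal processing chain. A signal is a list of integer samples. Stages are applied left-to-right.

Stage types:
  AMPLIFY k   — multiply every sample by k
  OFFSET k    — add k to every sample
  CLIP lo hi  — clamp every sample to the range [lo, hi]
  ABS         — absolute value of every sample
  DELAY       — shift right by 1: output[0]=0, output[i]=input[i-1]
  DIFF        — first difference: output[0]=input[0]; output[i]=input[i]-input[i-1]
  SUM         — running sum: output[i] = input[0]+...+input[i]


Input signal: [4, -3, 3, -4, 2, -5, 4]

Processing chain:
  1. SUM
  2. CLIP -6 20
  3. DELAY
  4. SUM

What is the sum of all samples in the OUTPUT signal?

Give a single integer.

Input: [4, -3, 3, -4, 2, -5, 4]
Stage 1 (SUM): sum[0..0]=4, sum[0..1]=1, sum[0..2]=4, sum[0..3]=0, sum[0..4]=2, sum[0..5]=-3, sum[0..6]=1 -> [4, 1, 4, 0, 2, -3, 1]
Stage 2 (CLIP -6 20): clip(4,-6,20)=4, clip(1,-6,20)=1, clip(4,-6,20)=4, clip(0,-6,20)=0, clip(2,-6,20)=2, clip(-3,-6,20)=-3, clip(1,-6,20)=1 -> [4, 1, 4, 0, 2, -3, 1]
Stage 3 (DELAY): [0, 4, 1, 4, 0, 2, -3] = [0, 4, 1, 4, 0, 2, -3] -> [0, 4, 1, 4, 0, 2, -3]
Stage 4 (SUM): sum[0..0]=0, sum[0..1]=4, sum[0..2]=5, sum[0..3]=9, sum[0..4]=9, sum[0..5]=11, sum[0..6]=8 -> [0, 4, 5, 9, 9, 11, 8]
Output sum: 46

Answer: 46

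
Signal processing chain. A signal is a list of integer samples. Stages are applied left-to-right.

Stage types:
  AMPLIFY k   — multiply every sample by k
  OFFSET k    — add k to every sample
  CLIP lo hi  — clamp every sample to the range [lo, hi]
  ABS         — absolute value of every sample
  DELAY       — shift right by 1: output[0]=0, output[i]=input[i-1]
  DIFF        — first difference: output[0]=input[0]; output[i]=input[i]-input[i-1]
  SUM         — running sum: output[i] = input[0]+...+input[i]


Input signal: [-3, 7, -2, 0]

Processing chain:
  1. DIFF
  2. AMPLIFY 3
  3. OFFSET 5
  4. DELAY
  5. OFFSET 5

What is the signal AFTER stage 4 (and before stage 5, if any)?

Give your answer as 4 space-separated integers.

Answer: 0 -4 35 -22

Derivation:
Input: [-3, 7, -2, 0]
Stage 1 (DIFF): s[0]=-3, 7--3=10, -2-7=-9, 0--2=2 -> [-3, 10, -9, 2]
Stage 2 (AMPLIFY 3): -3*3=-9, 10*3=30, -9*3=-27, 2*3=6 -> [-9, 30, -27, 6]
Stage 3 (OFFSET 5): -9+5=-4, 30+5=35, -27+5=-22, 6+5=11 -> [-4, 35, -22, 11]
Stage 4 (DELAY): [0, -4, 35, -22] = [0, -4, 35, -22] -> [0, -4, 35, -22]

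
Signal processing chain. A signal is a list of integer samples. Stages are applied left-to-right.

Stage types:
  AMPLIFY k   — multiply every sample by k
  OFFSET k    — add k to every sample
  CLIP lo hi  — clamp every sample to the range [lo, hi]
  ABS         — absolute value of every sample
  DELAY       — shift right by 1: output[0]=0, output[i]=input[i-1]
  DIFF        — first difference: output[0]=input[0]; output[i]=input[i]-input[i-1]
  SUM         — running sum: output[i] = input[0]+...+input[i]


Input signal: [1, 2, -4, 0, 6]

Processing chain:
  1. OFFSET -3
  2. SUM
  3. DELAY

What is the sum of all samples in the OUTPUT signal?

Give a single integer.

Answer: -28

Derivation:
Input: [1, 2, -4, 0, 6]
Stage 1 (OFFSET -3): 1+-3=-2, 2+-3=-1, -4+-3=-7, 0+-3=-3, 6+-3=3 -> [-2, -1, -7, -3, 3]
Stage 2 (SUM): sum[0..0]=-2, sum[0..1]=-3, sum[0..2]=-10, sum[0..3]=-13, sum[0..4]=-10 -> [-2, -3, -10, -13, -10]
Stage 3 (DELAY): [0, -2, -3, -10, -13] = [0, -2, -3, -10, -13] -> [0, -2, -3, -10, -13]
Output sum: -28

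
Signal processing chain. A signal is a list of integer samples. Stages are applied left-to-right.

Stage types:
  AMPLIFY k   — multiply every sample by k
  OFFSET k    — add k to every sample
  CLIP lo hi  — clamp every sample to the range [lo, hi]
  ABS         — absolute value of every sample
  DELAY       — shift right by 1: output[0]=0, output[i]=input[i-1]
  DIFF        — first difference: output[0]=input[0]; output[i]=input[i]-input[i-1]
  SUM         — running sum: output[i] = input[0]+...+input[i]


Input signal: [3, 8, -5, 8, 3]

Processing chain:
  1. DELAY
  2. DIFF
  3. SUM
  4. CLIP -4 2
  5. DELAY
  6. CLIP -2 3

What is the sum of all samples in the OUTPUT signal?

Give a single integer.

Input: [3, 8, -5, 8, 3]
Stage 1 (DELAY): [0, 3, 8, -5, 8] = [0, 3, 8, -5, 8] -> [0, 3, 8, -5, 8]
Stage 2 (DIFF): s[0]=0, 3-0=3, 8-3=5, -5-8=-13, 8--5=13 -> [0, 3, 5, -13, 13]
Stage 3 (SUM): sum[0..0]=0, sum[0..1]=3, sum[0..2]=8, sum[0..3]=-5, sum[0..4]=8 -> [0, 3, 8, -5, 8]
Stage 4 (CLIP -4 2): clip(0,-4,2)=0, clip(3,-4,2)=2, clip(8,-4,2)=2, clip(-5,-4,2)=-4, clip(8,-4,2)=2 -> [0, 2, 2, -4, 2]
Stage 5 (DELAY): [0, 0, 2, 2, -4] = [0, 0, 2, 2, -4] -> [0, 0, 2, 2, -4]
Stage 6 (CLIP -2 3): clip(0,-2,3)=0, clip(0,-2,3)=0, clip(2,-2,3)=2, clip(2,-2,3)=2, clip(-4,-2,3)=-2 -> [0, 0, 2, 2, -2]
Output sum: 2

Answer: 2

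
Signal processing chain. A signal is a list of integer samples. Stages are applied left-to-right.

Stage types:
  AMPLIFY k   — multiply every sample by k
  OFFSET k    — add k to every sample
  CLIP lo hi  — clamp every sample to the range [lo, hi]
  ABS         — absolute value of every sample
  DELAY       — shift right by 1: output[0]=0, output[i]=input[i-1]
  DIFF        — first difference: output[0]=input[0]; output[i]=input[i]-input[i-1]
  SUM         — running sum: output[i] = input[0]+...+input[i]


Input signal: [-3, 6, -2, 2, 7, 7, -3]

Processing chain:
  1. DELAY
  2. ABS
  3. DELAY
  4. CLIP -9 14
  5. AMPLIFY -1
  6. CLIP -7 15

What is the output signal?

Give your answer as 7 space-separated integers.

Answer: 0 0 -3 -6 -2 -2 -7

Derivation:
Input: [-3, 6, -2, 2, 7, 7, -3]
Stage 1 (DELAY): [0, -3, 6, -2, 2, 7, 7] = [0, -3, 6, -2, 2, 7, 7] -> [0, -3, 6, -2, 2, 7, 7]
Stage 2 (ABS): |0|=0, |-3|=3, |6|=6, |-2|=2, |2|=2, |7|=7, |7|=7 -> [0, 3, 6, 2, 2, 7, 7]
Stage 3 (DELAY): [0, 0, 3, 6, 2, 2, 7] = [0, 0, 3, 6, 2, 2, 7] -> [0, 0, 3, 6, 2, 2, 7]
Stage 4 (CLIP -9 14): clip(0,-9,14)=0, clip(0,-9,14)=0, clip(3,-9,14)=3, clip(6,-9,14)=6, clip(2,-9,14)=2, clip(2,-9,14)=2, clip(7,-9,14)=7 -> [0, 0, 3, 6, 2, 2, 7]
Stage 5 (AMPLIFY -1): 0*-1=0, 0*-1=0, 3*-1=-3, 6*-1=-6, 2*-1=-2, 2*-1=-2, 7*-1=-7 -> [0, 0, -3, -6, -2, -2, -7]
Stage 6 (CLIP -7 15): clip(0,-7,15)=0, clip(0,-7,15)=0, clip(-3,-7,15)=-3, clip(-6,-7,15)=-6, clip(-2,-7,15)=-2, clip(-2,-7,15)=-2, clip(-7,-7,15)=-7 -> [0, 0, -3, -6, -2, -2, -7]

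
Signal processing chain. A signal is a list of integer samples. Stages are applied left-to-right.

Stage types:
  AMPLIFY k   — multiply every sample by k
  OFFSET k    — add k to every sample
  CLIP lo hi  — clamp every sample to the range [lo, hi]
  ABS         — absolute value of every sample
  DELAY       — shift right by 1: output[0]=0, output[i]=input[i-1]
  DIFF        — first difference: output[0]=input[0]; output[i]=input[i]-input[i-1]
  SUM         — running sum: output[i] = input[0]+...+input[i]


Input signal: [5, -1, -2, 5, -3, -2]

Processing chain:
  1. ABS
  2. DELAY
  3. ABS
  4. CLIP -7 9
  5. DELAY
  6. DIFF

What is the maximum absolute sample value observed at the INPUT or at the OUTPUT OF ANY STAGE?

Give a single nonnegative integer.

Answer: 5

Derivation:
Input: [5, -1, -2, 5, -3, -2] (max |s|=5)
Stage 1 (ABS): |5|=5, |-1|=1, |-2|=2, |5|=5, |-3|=3, |-2|=2 -> [5, 1, 2, 5, 3, 2] (max |s|=5)
Stage 2 (DELAY): [0, 5, 1, 2, 5, 3] = [0, 5, 1, 2, 5, 3] -> [0, 5, 1, 2, 5, 3] (max |s|=5)
Stage 3 (ABS): |0|=0, |5|=5, |1|=1, |2|=2, |5|=5, |3|=3 -> [0, 5, 1, 2, 5, 3] (max |s|=5)
Stage 4 (CLIP -7 9): clip(0,-7,9)=0, clip(5,-7,9)=5, clip(1,-7,9)=1, clip(2,-7,9)=2, clip(5,-7,9)=5, clip(3,-7,9)=3 -> [0, 5, 1, 2, 5, 3] (max |s|=5)
Stage 5 (DELAY): [0, 0, 5, 1, 2, 5] = [0, 0, 5, 1, 2, 5] -> [0, 0, 5, 1, 2, 5] (max |s|=5)
Stage 6 (DIFF): s[0]=0, 0-0=0, 5-0=5, 1-5=-4, 2-1=1, 5-2=3 -> [0, 0, 5, -4, 1, 3] (max |s|=5)
Overall max amplitude: 5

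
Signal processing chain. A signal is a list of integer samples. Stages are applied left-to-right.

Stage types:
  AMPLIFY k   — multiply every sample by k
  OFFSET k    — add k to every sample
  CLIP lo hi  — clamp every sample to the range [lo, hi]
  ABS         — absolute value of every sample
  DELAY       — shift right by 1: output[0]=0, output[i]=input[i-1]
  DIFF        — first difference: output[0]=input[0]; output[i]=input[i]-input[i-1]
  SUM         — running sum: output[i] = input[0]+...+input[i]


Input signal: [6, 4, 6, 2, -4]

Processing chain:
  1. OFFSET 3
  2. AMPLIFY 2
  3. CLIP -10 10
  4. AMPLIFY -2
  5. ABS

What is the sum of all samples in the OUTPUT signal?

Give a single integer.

Answer: 84

Derivation:
Input: [6, 4, 6, 2, -4]
Stage 1 (OFFSET 3): 6+3=9, 4+3=7, 6+3=9, 2+3=5, -4+3=-1 -> [9, 7, 9, 5, -1]
Stage 2 (AMPLIFY 2): 9*2=18, 7*2=14, 9*2=18, 5*2=10, -1*2=-2 -> [18, 14, 18, 10, -2]
Stage 3 (CLIP -10 10): clip(18,-10,10)=10, clip(14,-10,10)=10, clip(18,-10,10)=10, clip(10,-10,10)=10, clip(-2,-10,10)=-2 -> [10, 10, 10, 10, -2]
Stage 4 (AMPLIFY -2): 10*-2=-20, 10*-2=-20, 10*-2=-20, 10*-2=-20, -2*-2=4 -> [-20, -20, -20, -20, 4]
Stage 5 (ABS): |-20|=20, |-20|=20, |-20|=20, |-20|=20, |4|=4 -> [20, 20, 20, 20, 4]
Output sum: 84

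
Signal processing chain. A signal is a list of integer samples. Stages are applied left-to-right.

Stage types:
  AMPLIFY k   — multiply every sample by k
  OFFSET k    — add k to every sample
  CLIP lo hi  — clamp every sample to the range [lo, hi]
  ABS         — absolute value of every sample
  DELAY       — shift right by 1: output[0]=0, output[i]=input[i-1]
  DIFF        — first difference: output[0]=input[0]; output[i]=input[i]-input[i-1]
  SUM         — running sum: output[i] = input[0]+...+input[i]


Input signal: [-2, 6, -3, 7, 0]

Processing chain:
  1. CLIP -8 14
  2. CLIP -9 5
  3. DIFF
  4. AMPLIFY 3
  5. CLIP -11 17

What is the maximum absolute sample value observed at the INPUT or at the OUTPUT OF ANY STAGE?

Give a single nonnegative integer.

Answer: 24

Derivation:
Input: [-2, 6, -3, 7, 0] (max |s|=7)
Stage 1 (CLIP -8 14): clip(-2,-8,14)=-2, clip(6,-8,14)=6, clip(-3,-8,14)=-3, clip(7,-8,14)=7, clip(0,-8,14)=0 -> [-2, 6, -3, 7, 0] (max |s|=7)
Stage 2 (CLIP -9 5): clip(-2,-9,5)=-2, clip(6,-9,5)=5, clip(-3,-9,5)=-3, clip(7,-9,5)=5, clip(0,-9,5)=0 -> [-2, 5, -3, 5, 0] (max |s|=5)
Stage 3 (DIFF): s[0]=-2, 5--2=7, -3-5=-8, 5--3=8, 0-5=-5 -> [-2, 7, -8, 8, -5] (max |s|=8)
Stage 4 (AMPLIFY 3): -2*3=-6, 7*3=21, -8*3=-24, 8*3=24, -5*3=-15 -> [-6, 21, -24, 24, -15] (max |s|=24)
Stage 5 (CLIP -11 17): clip(-6,-11,17)=-6, clip(21,-11,17)=17, clip(-24,-11,17)=-11, clip(24,-11,17)=17, clip(-15,-11,17)=-11 -> [-6, 17, -11, 17, -11] (max |s|=17)
Overall max amplitude: 24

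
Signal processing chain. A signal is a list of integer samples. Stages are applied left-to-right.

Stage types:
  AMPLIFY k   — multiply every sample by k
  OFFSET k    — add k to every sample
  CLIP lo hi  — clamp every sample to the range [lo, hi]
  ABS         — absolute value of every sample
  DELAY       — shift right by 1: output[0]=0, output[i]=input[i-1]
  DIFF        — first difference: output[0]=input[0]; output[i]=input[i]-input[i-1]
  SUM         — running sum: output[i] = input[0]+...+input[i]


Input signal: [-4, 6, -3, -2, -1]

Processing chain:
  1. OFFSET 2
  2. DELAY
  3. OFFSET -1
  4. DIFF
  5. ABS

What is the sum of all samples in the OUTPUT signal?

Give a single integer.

Answer: 23

Derivation:
Input: [-4, 6, -3, -2, -1]
Stage 1 (OFFSET 2): -4+2=-2, 6+2=8, -3+2=-1, -2+2=0, -1+2=1 -> [-2, 8, -1, 0, 1]
Stage 2 (DELAY): [0, -2, 8, -1, 0] = [0, -2, 8, -1, 0] -> [0, -2, 8, -1, 0]
Stage 3 (OFFSET -1): 0+-1=-1, -2+-1=-3, 8+-1=7, -1+-1=-2, 0+-1=-1 -> [-1, -3, 7, -2, -1]
Stage 4 (DIFF): s[0]=-1, -3--1=-2, 7--3=10, -2-7=-9, -1--2=1 -> [-1, -2, 10, -9, 1]
Stage 5 (ABS): |-1|=1, |-2|=2, |10|=10, |-9|=9, |1|=1 -> [1, 2, 10, 9, 1]
Output sum: 23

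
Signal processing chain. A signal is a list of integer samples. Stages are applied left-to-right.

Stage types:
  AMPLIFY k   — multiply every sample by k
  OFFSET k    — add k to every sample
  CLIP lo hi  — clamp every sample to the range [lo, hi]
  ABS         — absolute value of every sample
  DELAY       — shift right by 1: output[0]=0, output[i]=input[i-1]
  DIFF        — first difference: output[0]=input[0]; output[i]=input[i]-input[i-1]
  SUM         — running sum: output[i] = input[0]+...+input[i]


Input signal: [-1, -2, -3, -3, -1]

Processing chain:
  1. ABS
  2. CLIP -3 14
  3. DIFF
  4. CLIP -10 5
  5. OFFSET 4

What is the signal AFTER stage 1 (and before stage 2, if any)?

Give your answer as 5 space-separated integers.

Input: [-1, -2, -3, -3, -1]
Stage 1 (ABS): |-1|=1, |-2|=2, |-3|=3, |-3|=3, |-1|=1 -> [1, 2, 3, 3, 1]

Answer: 1 2 3 3 1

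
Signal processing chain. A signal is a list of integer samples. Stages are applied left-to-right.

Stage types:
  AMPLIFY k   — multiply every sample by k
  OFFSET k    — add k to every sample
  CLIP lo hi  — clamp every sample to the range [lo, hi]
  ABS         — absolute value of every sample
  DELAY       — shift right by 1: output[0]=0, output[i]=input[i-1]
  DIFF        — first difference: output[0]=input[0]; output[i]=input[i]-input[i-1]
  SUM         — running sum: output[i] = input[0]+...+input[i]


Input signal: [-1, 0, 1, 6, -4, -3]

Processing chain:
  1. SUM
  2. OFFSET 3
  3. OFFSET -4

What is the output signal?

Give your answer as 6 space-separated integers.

Input: [-1, 0, 1, 6, -4, -3]
Stage 1 (SUM): sum[0..0]=-1, sum[0..1]=-1, sum[0..2]=0, sum[0..3]=6, sum[0..4]=2, sum[0..5]=-1 -> [-1, -1, 0, 6, 2, -1]
Stage 2 (OFFSET 3): -1+3=2, -1+3=2, 0+3=3, 6+3=9, 2+3=5, -1+3=2 -> [2, 2, 3, 9, 5, 2]
Stage 3 (OFFSET -4): 2+-4=-2, 2+-4=-2, 3+-4=-1, 9+-4=5, 5+-4=1, 2+-4=-2 -> [-2, -2, -1, 5, 1, -2]

Answer: -2 -2 -1 5 1 -2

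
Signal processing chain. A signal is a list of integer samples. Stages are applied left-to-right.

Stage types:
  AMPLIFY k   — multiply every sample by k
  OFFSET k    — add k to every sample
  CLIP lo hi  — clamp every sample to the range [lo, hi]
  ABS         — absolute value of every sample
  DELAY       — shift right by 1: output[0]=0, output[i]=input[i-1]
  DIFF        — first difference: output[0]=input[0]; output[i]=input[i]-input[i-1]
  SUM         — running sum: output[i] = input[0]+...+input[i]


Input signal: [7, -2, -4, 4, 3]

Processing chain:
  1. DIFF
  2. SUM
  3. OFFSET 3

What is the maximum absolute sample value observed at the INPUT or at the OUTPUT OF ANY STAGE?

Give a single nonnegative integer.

Answer: 10

Derivation:
Input: [7, -2, -4, 4, 3] (max |s|=7)
Stage 1 (DIFF): s[0]=7, -2-7=-9, -4--2=-2, 4--4=8, 3-4=-1 -> [7, -9, -2, 8, -1] (max |s|=9)
Stage 2 (SUM): sum[0..0]=7, sum[0..1]=-2, sum[0..2]=-4, sum[0..3]=4, sum[0..4]=3 -> [7, -2, -4, 4, 3] (max |s|=7)
Stage 3 (OFFSET 3): 7+3=10, -2+3=1, -4+3=-1, 4+3=7, 3+3=6 -> [10, 1, -1, 7, 6] (max |s|=10)
Overall max amplitude: 10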